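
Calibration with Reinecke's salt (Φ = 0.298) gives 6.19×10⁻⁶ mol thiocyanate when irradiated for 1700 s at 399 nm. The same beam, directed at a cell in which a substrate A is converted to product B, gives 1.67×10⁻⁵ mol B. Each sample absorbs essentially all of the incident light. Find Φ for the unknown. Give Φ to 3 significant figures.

Φ = 0.804

Photons absorbed by the actinometer: 6.19×10⁻⁶ / 0.298 = 2.077×10⁻⁵ mol.
Φ(unknown) = 1.67×10⁻⁵ / 2.077×10⁻⁵ = 0.804.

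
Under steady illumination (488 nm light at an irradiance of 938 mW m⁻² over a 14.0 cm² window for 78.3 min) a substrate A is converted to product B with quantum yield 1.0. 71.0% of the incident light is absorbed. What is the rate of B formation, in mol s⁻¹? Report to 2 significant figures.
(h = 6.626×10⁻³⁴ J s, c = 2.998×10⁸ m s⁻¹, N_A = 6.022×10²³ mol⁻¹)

Photon energy at 488 nm: hc/λ = (6.626×10⁻³⁴)(2.998×10⁸)/(488×10⁻⁹) = 4.071×10⁻¹⁹ J.
Energy delivered: (938 mW m⁻²)(14.0×10⁻⁴ m²)(4698 s) = 6.169 J.
Photons incident: 6.169 / 4.071×10⁻¹⁹ = 1.515×10¹⁹, i.e. 1.515×10¹⁹/6.022×10²³ = 2.516×10⁻⁵ mol.
Photons absorbed: 0.710 × 2.516×10⁻⁵ = 1.786×10⁻⁵ mol.
Product formed: 1.0 × 1.786×10⁻⁵ = 1.786×10⁻⁵ mol.
Rate: 1.786×10⁻⁵ / 4698 s = 3.8×10⁻⁹ mol s⁻¹.

3.8×10⁻⁹ mol s⁻¹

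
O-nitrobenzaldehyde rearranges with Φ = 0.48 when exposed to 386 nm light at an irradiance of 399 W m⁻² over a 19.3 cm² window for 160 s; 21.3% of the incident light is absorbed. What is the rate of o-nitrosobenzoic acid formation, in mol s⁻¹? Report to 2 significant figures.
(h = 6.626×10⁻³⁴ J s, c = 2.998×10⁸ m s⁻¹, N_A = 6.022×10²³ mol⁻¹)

Photon energy at 386 nm: hc/λ = (6.626×10⁻³⁴)(2.998×10⁸)/(386×10⁻⁹) = 5.146×10⁻¹⁹ J.
Energy delivered: (399 W m⁻²)(19.3×10⁻⁴ m²)(160 s) = 123.2 J.
Photons incident: 123.2 / 5.146×10⁻¹⁹ = 2.394×10²⁰, i.e. 2.394×10²⁰/6.022×10²³ = 3.975×10⁻⁴ mol.
Photons absorbed: 0.213 × 3.975×10⁻⁴ = 8.467×10⁻⁵ mol.
Product formed: 0.48 × 8.467×10⁻⁵ = 4.064×10⁻⁵ mol.
Rate: 4.064×10⁻⁵ / 160 s = 2.5×10⁻⁷ mol s⁻¹.

2.5×10⁻⁷ mol s⁻¹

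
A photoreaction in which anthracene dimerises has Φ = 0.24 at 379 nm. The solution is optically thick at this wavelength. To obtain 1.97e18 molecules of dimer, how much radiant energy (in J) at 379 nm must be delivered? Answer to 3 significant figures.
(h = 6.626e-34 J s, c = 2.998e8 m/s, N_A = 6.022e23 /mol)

Product: 1.97e18 / 6.022e23 = 3.271e-6 mol.
Photons that must be absorbed: 3.271e-6 / 0.24 = 1.363e-5 mol.
Photon energy: hc/λ = 5.241e-19 J; per mole, 3.156e5 J mol⁻¹.
Energy required: 1.363e-5 × 3.156e5 = 4.30 J.

4.30 J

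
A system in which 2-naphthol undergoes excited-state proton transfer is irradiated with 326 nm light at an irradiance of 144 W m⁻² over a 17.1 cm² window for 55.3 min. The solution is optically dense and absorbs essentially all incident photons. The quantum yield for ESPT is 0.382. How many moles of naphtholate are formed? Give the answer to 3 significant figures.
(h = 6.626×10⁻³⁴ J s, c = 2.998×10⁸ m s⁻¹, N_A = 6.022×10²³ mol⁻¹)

Photon energy at 326 nm: hc/λ = (6.626×10⁻³⁴)(2.998×10⁸)/(326×10⁻⁹) = 6.093×10⁻¹⁹ J.
Energy delivered: (144 W m⁻²)(17.1×10⁻⁴ m²)(3318 s) = 817.0 J.
Photons incident: 817.0 / 6.093×10⁻¹⁹ = 1.341×10²¹, i.e. 1.341×10²¹/6.022×10²³ = 0.002227 mol.
Product: Φ × n_abs = 0.382 × 0.002227 = 8.507×10⁻⁴ mol.

8.51×10⁻⁴ mol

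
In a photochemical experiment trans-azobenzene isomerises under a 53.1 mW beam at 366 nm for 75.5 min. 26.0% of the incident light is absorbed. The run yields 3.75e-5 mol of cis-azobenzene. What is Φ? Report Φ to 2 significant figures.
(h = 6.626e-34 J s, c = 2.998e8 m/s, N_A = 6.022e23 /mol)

Photon energy at 366 nm: hc/λ = (6.626e-34)(2.998e8)/(366e-9) = 5.428e-19 J.
Energy delivered: (53.1 mW)(4530 s) = 240.5 J.
Photons incident: 240.5 / 5.428e-19 = 4.431e20, i.e. 4.431e20/6.022e23 = 7.358e-4 mol.
Photons absorbed: 0.260 × 7.358e-4 = 1.913e-4 mol.
Φ = 3.75e-5 mol / 1.913e-4 mol photons = 0.20.

Φ = 0.20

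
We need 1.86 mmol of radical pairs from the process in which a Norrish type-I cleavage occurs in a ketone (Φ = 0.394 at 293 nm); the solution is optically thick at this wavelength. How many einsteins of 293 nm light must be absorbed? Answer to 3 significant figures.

0.00472 einstein

Product: 1.86 mmol = 0.00186 mol.
Photons that must be absorbed: 0.00186 / 0.394 = 0.004721 mol.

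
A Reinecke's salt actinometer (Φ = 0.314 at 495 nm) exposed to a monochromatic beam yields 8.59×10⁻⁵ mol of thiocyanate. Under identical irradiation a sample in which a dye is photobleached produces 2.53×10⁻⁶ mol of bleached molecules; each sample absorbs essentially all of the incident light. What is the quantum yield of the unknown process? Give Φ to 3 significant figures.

Photons absorbed by the actinometer: 8.59×10⁻⁵ / 0.314 = 2.736×10⁻⁴ mol.
Φ(unknown) = 2.53×10⁻⁶ / 2.736×10⁻⁴ = 0.00925.

Φ = 0.00925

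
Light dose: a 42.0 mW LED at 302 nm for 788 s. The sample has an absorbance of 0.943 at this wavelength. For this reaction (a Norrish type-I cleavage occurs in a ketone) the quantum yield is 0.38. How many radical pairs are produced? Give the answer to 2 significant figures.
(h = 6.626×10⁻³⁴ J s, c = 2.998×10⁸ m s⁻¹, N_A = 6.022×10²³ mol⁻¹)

1.7×10¹⁹ radical pairs

Photon energy at 302 nm: hc/λ = (6.626×10⁻³⁴)(2.998×10⁸)/(302×10⁻⁹) = 6.578×10⁻¹⁹ J.
Energy delivered: (42.0 mW)(788 s) = 33.10 J.
Photons incident: 33.10 / 6.578×10⁻¹⁹ = 5.032×10¹⁹, i.e. 5.032×10¹⁹/6.022×10²³ = 8.356×10⁻⁵ mol.
Fraction absorbed: 1 − 10^(−0.943) = 0.8860.
Photons absorbed: 0.8860 × 8.356×10⁻⁵ = 7.403×10⁻⁵ mol.
Product: Φ × n_abs = 0.38 × 7.403×10⁻⁵ = 2.813×10⁻⁵ mol.
As a count: 2.813×10⁻⁵ × 6.022×10²³ = 1.7×10¹⁹.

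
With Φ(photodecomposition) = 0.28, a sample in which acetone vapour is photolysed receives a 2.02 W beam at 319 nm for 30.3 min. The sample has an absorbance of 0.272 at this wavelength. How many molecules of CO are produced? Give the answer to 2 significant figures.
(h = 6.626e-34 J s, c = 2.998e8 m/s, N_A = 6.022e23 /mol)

Photon energy at 319 nm: hc/λ = (6.626e-34)(2.998e8)/(319e-9) = 6.227e-19 J.
Energy delivered: (2.02 W)(1818 s) = 3672 J.
Photons incident: 3672 / 6.227e-19 = 5.897e21, i.e. 5.897e21/6.022e23 = 0.009792 mol.
Fraction absorbed: 1 − 10^(−0.272) = 0.4654.
Photons absorbed: 0.4654 × 0.009792 = 0.004557 mol.
Product: Φ × n_abs = 0.28 × 0.004557 = 0.001276 mol.
As a count: 0.001276 × 6.022e23 = 7.7e20.

7.7e20 molecules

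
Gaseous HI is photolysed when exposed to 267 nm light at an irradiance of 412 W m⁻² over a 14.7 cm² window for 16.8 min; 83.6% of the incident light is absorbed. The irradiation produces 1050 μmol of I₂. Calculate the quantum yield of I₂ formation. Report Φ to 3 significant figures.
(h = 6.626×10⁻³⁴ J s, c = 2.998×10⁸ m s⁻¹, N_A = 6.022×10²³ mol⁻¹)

Φ = 0.922

Product: 1050 μmol = 0.00105 mol.
Photon energy at 267 nm: hc/λ = (6.626×10⁻³⁴)(2.998×10⁸)/(267×10⁻⁹) = 7.440×10⁻¹⁹ J.
Energy delivered: (412 W m⁻²)(14.7×10⁻⁴ m²)(1008 s) = 610.5 J.
Photons incident: 610.5 / 7.440×10⁻¹⁹ = 8.206×10²⁰, i.e. 8.206×10²⁰/6.022×10²³ = 0.001363 mol.
Photons absorbed: 0.836 × 0.001363 = 0.001139 mol.
Φ = 0.00105 mol / 0.001139 mol photons = 0.922.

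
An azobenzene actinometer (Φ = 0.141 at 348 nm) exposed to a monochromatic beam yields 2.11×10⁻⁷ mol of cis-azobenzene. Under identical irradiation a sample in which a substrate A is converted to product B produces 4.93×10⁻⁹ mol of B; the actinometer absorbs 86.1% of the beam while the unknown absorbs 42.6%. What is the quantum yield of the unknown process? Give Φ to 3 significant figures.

Φ = 0.00666

Photons absorbed by the actinometer: 2.11×10⁻⁷ / 0.141 = 1.496×10⁻⁶ mol.
Incident flux: 1.496×10⁻⁶ / 0.861 = 1.738×10⁻⁶ einstein.
Absorbed by unknown: 0.426 × 1.738×10⁻⁶ = 7.404×10⁻⁷ mol.
Φ(unknown) = 4.93×10⁻⁹ / 7.404×10⁻⁷ = 0.00666.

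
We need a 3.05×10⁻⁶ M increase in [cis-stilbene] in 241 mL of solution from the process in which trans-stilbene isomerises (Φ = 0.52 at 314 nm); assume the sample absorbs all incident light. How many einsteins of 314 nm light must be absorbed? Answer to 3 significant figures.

1.41×10⁻⁶ einstein

Product: (3.05×10⁻⁶ M)(0.241 L) = 7.351×10⁻⁷ mol.
Photons that must be absorbed: 7.351×10⁻⁷ / 0.52 = 1.414×10⁻⁶ mol.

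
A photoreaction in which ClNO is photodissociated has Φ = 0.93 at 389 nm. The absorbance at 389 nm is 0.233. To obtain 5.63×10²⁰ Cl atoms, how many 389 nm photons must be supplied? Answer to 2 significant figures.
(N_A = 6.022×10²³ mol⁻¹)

Product: 5.63×10²⁰ / 6.022×10²³ = 9.349×10⁻⁴ mol.
Photons that must be absorbed: 9.349×10⁻⁴ / 0.93 = 0.001005 mol.
Fraction absorbed: 1 − 10^(−0.233) = 0.4152.
Incident photons needed: 0.001005 / 0.4152 = 0.002421 mol.
Photon count: 0.002421 × 6.022×10²³ = 1.5×10²¹.

1.5×10²¹ photons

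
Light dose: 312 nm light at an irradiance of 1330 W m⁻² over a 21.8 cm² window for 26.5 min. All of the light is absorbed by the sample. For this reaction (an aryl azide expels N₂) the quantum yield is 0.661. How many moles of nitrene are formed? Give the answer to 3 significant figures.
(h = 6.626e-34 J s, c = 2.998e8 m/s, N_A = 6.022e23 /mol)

0.00795 mol

Photon energy at 312 nm: hc/λ = (6.626e-34)(2.998e8)/(312e-9) = 6.367e-19 J.
Energy delivered: (1330 W m⁻²)(21.8e-4 m²)(1590 s) = 4610 J.
Photons incident: 4610 / 6.367e-19 = 7.240e21, i.e. 7.240e21/6.022e23 = 0.01202 mol.
Product: Φ × n_abs = 0.661 × 0.01202 = 0.007945 mol.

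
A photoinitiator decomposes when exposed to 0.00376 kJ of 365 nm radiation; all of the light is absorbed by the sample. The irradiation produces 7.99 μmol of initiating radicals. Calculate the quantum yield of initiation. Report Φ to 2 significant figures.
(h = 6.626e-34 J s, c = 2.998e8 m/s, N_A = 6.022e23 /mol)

Product: 7.99 μmol = 7.99e-6 mol.
Photon energy at 365 nm: hc/λ = (6.626e-34)(2.998e8)/(365e-9) = 5.442e-19 J.
Incident energy: 0.00376 kJ = 3.76 J.
Photons incident: 3.76 / 5.442e-19 = 6.909e18, i.e. 6.909e18/6.022e23 = 1.147e-5 mol.
Φ = 7.99e-6 mol / 1.147e-5 mol photons = 0.70.

Φ = 0.70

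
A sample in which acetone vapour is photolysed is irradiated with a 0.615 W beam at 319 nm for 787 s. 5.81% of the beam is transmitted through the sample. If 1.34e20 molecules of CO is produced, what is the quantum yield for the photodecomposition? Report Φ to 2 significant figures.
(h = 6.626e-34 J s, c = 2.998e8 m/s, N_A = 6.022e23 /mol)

Φ = 0.18

Product: 1.34e20 / 6.022e23 = 2.225e-4 mol.
Photon energy at 319 nm: hc/λ = (6.626e-34)(2.998e8)/(319e-9) = 6.227e-19 J.
Energy delivered: (0.615 W)(787 s) = 484.0 J.
Photons incident: 484.0 / 6.227e-19 = 7.773e20, i.e. 7.773e20/6.022e23 = 0.001291 mol.
Fraction absorbed: 1 − 5.81/100 = 0.9419.
Photons absorbed: 0.9419 × 0.001291 = 0.001216 mol.
Φ = 2.225e-4 mol / 0.001216 mol photons = 0.18.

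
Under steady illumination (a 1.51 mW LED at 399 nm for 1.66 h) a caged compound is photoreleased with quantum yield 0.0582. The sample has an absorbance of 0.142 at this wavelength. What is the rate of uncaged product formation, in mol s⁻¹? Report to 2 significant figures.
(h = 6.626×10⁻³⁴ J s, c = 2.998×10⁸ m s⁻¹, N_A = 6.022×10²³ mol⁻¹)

Photon energy at 399 nm: hc/λ = (6.626×10⁻³⁴)(2.998×10⁸)/(399×10⁻⁹) = 4.979×10⁻¹⁹ J.
Energy delivered: (1.51 mW)(5976 s) = 9.024 J.
Photons incident: 9.024 / 4.979×10⁻¹⁹ = 1.812×10¹⁹, i.e. 1.812×10¹⁹/6.022×10²³ = 3.009×10⁻⁵ mol.
Fraction absorbed: 1 − 10^(−0.142) = 0.2789.
Photons absorbed: 0.2789 × 3.009×10⁻⁵ = 8.392×10⁻⁶ mol.
Product formed: 0.0582 × 8.392×10⁻⁶ = 4.884×10⁻⁷ mol.
Rate: 4.884×10⁻⁷ / 5976 s = 8.2×10⁻¹¹ mol s⁻¹.

8.2×10⁻¹¹ mol s⁻¹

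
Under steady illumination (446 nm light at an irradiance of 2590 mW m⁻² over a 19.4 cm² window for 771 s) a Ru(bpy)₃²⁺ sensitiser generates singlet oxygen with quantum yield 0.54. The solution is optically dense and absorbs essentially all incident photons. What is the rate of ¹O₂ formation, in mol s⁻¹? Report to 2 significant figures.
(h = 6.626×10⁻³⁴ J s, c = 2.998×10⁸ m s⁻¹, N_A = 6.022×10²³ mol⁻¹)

Photon energy at 446 nm: hc/λ = (6.626×10⁻³⁴)(2.998×10⁸)/(446×10⁻⁹) = 4.454×10⁻¹⁹ J.
Energy delivered: (2590 mW m⁻²)(19.4×10⁻⁴ m²)(771 s) = 3.874 J.
Photons incident: 3.874 / 4.454×10⁻¹⁹ = 8.698×10¹⁸, i.e. 8.698×10¹⁸/6.022×10²³ = 1.444×10⁻⁵ mol.
Product formed: 0.54 × 1.444×10⁻⁵ = 7.798×10⁻⁶ mol.
Rate: 7.798×10⁻⁶ / 771 s = 1.0×10⁻⁸ mol s⁻¹.

1.0×10⁻⁸ mol s⁻¹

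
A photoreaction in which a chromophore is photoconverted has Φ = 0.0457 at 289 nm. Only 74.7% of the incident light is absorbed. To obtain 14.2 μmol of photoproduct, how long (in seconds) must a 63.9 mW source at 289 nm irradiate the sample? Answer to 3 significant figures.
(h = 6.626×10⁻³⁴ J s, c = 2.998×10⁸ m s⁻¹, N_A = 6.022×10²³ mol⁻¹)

Product: 14.2 μmol = 1.42×10⁻⁵ mol.
Photons that must be absorbed: 1.42×10⁻⁵ / 0.0457 = 3.107×10⁻⁴ mol.
Incident photons needed: 3.107×10⁻⁴ / 0.747 = 4.159×10⁻⁴ mol.
Photon energy: hc/λ = 6.874×10⁻¹⁹ J; per mole, 4.140×10⁵ J mol⁻¹.
Energy required: 4.159×10⁻⁴ × 4.140×10⁵ = 172.2 J.
Time: 172.2 J / 0.0639 W = 2690 s.

t ≈ 2690 s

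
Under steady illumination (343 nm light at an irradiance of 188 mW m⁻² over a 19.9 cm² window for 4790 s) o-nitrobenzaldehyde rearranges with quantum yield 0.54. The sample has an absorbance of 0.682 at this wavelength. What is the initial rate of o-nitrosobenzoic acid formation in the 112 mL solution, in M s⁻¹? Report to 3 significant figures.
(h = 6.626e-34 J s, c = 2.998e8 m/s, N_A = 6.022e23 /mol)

Photon energy at 343 nm: hc/λ = (6.626e-34)(2.998e8)/(343e-9) = 5.791e-19 J.
Energy delivered: (188 mW m⁻²)(19.9e-4 m²)(4790 s) = 1.792 J.
Photons incident: 1.792 / 5.791e-19 = 3.094e18, i.e. 3.094e18/6.022e23 = 5.138e-6 mol.
Fraction absorbed: 1 − 10^(−0.682) = 0.7920.
Photons absorbed: 0.7920 × 5.138e-6 = 4.069e-6 mol.
Product formed: 0.54 × 4.069e-6 = 2.197e-6 mol.
Rate: 2.197e-6 mol / (4790 s × 0.112 L) = 4.10e-9 M s⁻¹.

4.10e-9 M s⁻¹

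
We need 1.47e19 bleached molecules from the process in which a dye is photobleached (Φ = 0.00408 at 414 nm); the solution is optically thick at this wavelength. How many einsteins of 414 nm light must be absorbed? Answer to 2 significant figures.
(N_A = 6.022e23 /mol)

Product: 1.47e19 / 6.022e23 = 2.441e-5 mol.
Photons that must be absorbed: 2.441e-5 / 0.00408 = 0.005983 mol.

0.0060 einstein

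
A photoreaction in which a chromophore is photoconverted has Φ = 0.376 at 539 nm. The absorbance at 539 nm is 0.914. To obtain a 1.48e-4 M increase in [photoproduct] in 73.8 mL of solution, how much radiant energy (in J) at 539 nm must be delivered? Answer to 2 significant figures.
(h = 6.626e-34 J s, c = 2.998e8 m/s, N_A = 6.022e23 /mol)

7.3 J

Product: (1.48e-4 M)(0.0738 L) = 1.092e-5 mol.
Photons that must be absorbed: 1.092e-5 / 0.376 = 2.904e-5 mol.
Fraction absorbed: 1 − 10^(−0.914) = 0.8781.
Incident photons needed: 2.904e-5 / 0.8781 = 3.307e-5 mol.
Photon energy: hc/λ = 3.685e-19 J; per mole, 2.219e5 J mol⁻¹.
Energy required: 3.307e-5 × 2.219e5 = 7.3 J.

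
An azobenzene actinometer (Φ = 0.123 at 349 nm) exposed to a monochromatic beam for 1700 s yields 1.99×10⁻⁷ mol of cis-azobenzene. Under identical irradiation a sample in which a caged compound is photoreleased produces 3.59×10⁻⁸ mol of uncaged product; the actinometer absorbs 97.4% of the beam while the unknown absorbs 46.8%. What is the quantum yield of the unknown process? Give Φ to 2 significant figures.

Photons absorbed by the actinometer: 1.99×10⁻⁷ / 0.123 = 1.618×10⁻⁶ mol.
Incident flux: 1.618×10⁻⁶ / 0.974 = 1.661×10⁻⁶ einstein.
Absorbed by unknown: 0.468 × 1.661×10⁻⁶ = 7.773×10⁻⁷ mol.
Φ(unknown) = 3.59×10⁻⁸ / 7.773×10⁻⁷ = 0.046.

Φ = 0.046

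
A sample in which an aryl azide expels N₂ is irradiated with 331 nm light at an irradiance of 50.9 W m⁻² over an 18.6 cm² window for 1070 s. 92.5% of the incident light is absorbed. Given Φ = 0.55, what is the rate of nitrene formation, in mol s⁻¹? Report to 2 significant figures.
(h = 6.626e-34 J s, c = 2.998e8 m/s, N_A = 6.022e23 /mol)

Photon energy at 331 nm: hc/λ = (6.626e-34)(2.998e8)/(331e-9) = 6.001e-19 J.
Energy delivered: (50.9 W m⁻²)(18.6e-4 m²)(1070 s) = 101.3 J.
Photons incident: 101.3 / 6.001e-19 = 1.688e20, i.e. 1.688e20/6.022e23 = 2.803e-4 mol.
Photons absorbed: 0.925 × 2.803e-4 = 2.593e-4 mol.
Product formed: 0.55 × 2.593e-4 = 1.426e-4 mol.
Rate: 1.426e-4 / 1070 s = 1.3e-7 mol s⁻¹.

1.3e-7 mol s⁻¹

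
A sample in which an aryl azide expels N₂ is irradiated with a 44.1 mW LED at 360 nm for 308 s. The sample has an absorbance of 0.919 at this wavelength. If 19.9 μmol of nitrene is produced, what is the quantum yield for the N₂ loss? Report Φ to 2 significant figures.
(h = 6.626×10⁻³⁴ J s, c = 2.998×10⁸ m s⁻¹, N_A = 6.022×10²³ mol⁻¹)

Φ = 0.55

Product: 19.9 μmol = 1.99×10⁻⁵ mol.
Photon energy at 360 nm: hc/λ = (6.626×10⁻³⁴)(2.998×10⁸)/(360×10⁻⁹) = 5.518×10⁻¹⁹ J.
Energy delivered: (44.1 mW)(308 s) = 13.58 J.
Photons incident: 13.58 / 5.518×10⁻¹⁹ = 2.461×10¹⁹, i.e. 2.461×10¹⁹/6.022×10²³ = 4.087×10⁻⁵ mol.
Fraction absorbed: 1 − 10^(−0.919) = 0.8795.
Photons absorbed: 0.8795 × 4.087×10⁻⁵ = 3.595×10⁻⁵ mol.
Φ = 1.99×10⁻⁵ mol / 3.595×10⁻⁵ mol photons = 0.55.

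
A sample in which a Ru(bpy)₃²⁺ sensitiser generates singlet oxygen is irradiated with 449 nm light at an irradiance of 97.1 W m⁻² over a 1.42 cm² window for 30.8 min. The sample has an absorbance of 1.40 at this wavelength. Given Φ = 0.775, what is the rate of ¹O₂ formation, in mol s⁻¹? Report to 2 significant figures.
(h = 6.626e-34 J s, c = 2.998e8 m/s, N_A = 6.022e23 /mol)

Photon energy at 449 nm: hc/λ = (6.626e-34)(2.998e8)/(449e-9) = 4.424e-19 J.
Energy delivered: (97.1 W m⁻²)(1.42e-4 m²)(1848 s) = 25.48 J.
Photons incident: 25.48 / 4.424e-19 = 5.759e19, i.e. 5.759e19/6.022e23 = 9.563e-5 mol.
Fraction absorbed: 1 − 10^(−1.40) = 0.9602.
Photons absorbed: 0.9602 × 9.563e-5 = 9.182e-5 mol.
Product formed: 0.775 × 9.182e-5 = 7.116e-5 mol.
Rate: 7.116e-5 / 1848 s = 3.9e-8 mol s⁻¹.

3.9e-8 mol s⁻¹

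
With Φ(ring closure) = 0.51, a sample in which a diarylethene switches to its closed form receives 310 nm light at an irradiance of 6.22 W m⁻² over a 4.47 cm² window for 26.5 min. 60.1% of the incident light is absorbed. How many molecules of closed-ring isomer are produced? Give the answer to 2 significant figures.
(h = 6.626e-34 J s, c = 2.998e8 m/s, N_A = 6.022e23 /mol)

2.1e18 molecules

Photon energy at 310 nm: hc/λ = (6.626e-34)(2.998e8)/(310e-9) = 6.408e-19 J.
Energy delivered: (6.22 W m⁻²)(4.47e-4 m²)(1590 s) = 4.421 J.
Photons incident: 4.421 / 6.408e-19 = 6.899e18, i.e. 6.899e18/6.022e23 = 1.146e-5 mol.
Photons absorbed: 0.601 × 1.146e-5 = 6.887e-6 mol.
Product: Φ × n_abs = 0.51 × 6.887e-6 = 3.512e-6 mol.
As a count: 3.512e-6 × 6.022e23 = 2.1e18.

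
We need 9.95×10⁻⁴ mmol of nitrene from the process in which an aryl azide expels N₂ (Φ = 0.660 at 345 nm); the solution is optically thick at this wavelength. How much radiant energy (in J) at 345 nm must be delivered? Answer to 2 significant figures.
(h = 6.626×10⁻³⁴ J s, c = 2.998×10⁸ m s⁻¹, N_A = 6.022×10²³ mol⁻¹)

0.52 J

Product: 9.95×10⁻⁴ mmol = 9.95×10⁻⁷ mol.
Photons that must be absorbed: 9.95×10⁻⁷ / 0.660 = 1.508×10⁻⁶ mol.
Photon energy: hc/λ = 5.758×10⁻¹⁹ J; per mole, 3.467×10⁵ J mol⁻¹.
Energy required: 1.508×10⁻⁶ × 3.467×10⁵ = 0.52 J.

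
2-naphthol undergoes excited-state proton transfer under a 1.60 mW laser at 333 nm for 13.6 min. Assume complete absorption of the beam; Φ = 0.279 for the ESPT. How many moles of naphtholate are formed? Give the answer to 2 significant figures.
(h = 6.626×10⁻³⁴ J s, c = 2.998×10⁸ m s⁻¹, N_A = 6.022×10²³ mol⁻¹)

1.0×10⁻⁶ mol

Photon energy at 333 nm: hc/λ = (6.626×10⁻³⁴)(2.998×10⁸)/(333×10⁻⁹) = 5.965×10⁻¹⁹ J.
Energy delivered: (1.60 mW)(816 s) = 1.306 J.
Photons incident: 1.306 / 5.965×10⁻¹⁹ = 2.189×10¹⁸, i.e. 2.189×10¹⁸/6.022×10²³ = 3.635×10⁻⁶ mol.
Product: Φ × n_abs = 0.279 × 3.635×10⁻⁶ = 1.014×10⁻⁶ mol.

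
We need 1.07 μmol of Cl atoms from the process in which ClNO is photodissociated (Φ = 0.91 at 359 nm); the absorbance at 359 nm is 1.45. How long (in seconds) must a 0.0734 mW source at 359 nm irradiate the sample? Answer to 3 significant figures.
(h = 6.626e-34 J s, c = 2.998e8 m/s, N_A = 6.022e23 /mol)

t ≈ 5530 s

Product: 1.07 μmol = 1.07e-6 mol.
Photons that must be absorbed: 1.07e-6 / 0.91 = 1.176e-6 mol.
Fraction absorbed: 1 − 10^(−1.45) = 0.9645.
Incident photons needed: 1.176e-6 / 0.9645 = 1.219e-6 mol.
Photon energy: hc/λ = 5.533e-19 J; per mole, 3.332e5 J mol⁻¹.
Energy required: 1.219e-6 × 3.332e5 = 0.4062 J.
Time: 0.4062 J / 7.34e-05 W = 5530 s.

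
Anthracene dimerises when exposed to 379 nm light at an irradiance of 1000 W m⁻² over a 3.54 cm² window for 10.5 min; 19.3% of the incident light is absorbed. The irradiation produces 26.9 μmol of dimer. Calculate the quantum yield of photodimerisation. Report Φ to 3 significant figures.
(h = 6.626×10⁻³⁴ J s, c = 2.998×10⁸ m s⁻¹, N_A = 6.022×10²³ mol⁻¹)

Φ = 0.197

Product: 26.9 μmol = 2.69×10⁻⁵ mol.
Photon energy at 379 nm: hc/λ = (6.626×10⁻³⁴)(2.998×10⁸)/(379×10⁻⁹) = 5.241×10⁻¹⁹ J.
Energy delivered: (1000 W m⁻²)(3.54×10⁻⁴ m²)(630 s) = 223.0 J.
Photons incident: 223.0 / 5.241×10⁻¹⁹ = 4.255×10²⁰, i.e. 4.255×10²⁰/6.022×10²³ = 7.066×10⁻⁴ mol.
Photons absorbed: 0.193 × 7.066×10⁻⁴ = 1.364×10⁻⁴ mol.
Φ = 2.69×10⁻⁵ mol / 1.364×10⁻⁴ mol photons = 0.197.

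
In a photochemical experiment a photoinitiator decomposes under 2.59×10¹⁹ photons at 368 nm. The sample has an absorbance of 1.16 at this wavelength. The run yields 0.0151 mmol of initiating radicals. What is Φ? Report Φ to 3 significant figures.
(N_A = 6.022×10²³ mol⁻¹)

Product: 0.0151 mmol = 1.51×10⁻⁵ mol.
Moles of photons: 2.59×10¹⁹ / 6.022×10²³ = 4.301×10⁻⁵ mol.
Fraction absorbed: 1 − 10^(−1.16) = 0.9308.
Photons absorbed: 0.9308 × 4.301×10⁻⁵ = 4.003×10⁻⁵ mol.
Φ = 1.51×10⁻⁵ mol / 4.003×10⁻⁵ mol photons = 0.377.

Φ = 0.377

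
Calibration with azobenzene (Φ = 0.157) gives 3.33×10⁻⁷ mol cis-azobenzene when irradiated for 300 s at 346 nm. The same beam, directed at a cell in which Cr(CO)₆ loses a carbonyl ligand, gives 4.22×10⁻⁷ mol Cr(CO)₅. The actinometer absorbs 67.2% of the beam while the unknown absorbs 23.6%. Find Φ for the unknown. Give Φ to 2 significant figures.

Photons absorbed by the actinometer: 3.33×10⁻⁷ / 0.157 = 2.121×10⁻⁶ mol.
Incident flux: 2.121×10⁻⁶ / 0.672 = 3.156×10⁻⁶ einstein.
Absorbed by unknown: 0.236 × 3.156×10⁻⁶ = 7.448×10⁻⁷ mol.
Φ(unknown) = 4.22×10⁻⁷ / 7.448×10⁻⁷ = 0.57.

Φ = 0.57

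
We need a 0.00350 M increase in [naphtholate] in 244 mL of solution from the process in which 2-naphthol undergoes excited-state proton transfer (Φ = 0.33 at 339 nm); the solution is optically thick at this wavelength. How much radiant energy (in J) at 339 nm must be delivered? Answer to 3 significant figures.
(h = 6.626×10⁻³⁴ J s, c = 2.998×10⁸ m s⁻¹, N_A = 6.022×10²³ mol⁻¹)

Product: (0.00350 M)(0.244 L) = 8.540×10⁻⁴ mol.
Photons that must be absorbed: 8.540×10⁻⁴ / 0.33 = 0.002588 mol.
Photon energy: hc/λ = 5.860×10⁻¹⁹ J; per mole, 3.529×10⁵ J mol⁻¹.
Energy required: 0.002588 × 3.529×10⁵ = 913 J.

913 J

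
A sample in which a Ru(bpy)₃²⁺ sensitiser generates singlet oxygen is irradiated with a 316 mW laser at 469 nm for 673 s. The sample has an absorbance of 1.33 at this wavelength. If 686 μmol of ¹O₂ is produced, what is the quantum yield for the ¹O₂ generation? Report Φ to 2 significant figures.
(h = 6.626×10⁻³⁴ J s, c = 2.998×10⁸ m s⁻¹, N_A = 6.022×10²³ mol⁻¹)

Φ = 0.86

Product: 686 μmol = 6.86×10⁻⁴ mol.
Photon energy at 469 nm: hc/λ = (6.626×10⁻³⁴)(2.998×10⁸)/(469×10⁻⁹) = 4.236×10⁻¹⁹ J.
Energy delivered: (316 mW)(673 s) = 212.7 J.
Photons incident: 212.7 / 4.236×10⁻¹⁹ = 5.021×10²⁰, i.e. 5.021×10²⁰/6.022×10²³ = 8.338×10⁻⁴ mol.
Fraction absorbed: 1 − 10^(−1.33) = 0.9532.
Photons absorbed: 0.9532 × 8.338×10⁻⁴ = 7.948×10⁻⁴ mol.
Φ = 6.86×10⁻⁴ mol / 7.948×10⁻⁴ mol photons = 0.86.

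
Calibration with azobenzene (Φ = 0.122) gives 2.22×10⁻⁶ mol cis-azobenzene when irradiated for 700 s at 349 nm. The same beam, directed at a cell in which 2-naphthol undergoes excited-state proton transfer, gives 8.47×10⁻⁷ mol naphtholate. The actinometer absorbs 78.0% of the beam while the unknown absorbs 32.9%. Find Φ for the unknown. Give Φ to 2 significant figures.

Photons absorbed by the actinometer: 2.22×10⁻⁶ / 0.122 = 1.820×10⁻⁵ mol.
Incident flux: 1.820×10⁻⁵ / 0.780 = 2.333×10⁻⁵ einstein.
Absorbed by unknown: 0.329 × 2.333×10⁻⁵ = 7.676×10⁻⁶ mol.
Φ(unknown) = 8.47×10⁻⁷ / 7.676×10⁻⁶ = 0.11.

Φ = 0.11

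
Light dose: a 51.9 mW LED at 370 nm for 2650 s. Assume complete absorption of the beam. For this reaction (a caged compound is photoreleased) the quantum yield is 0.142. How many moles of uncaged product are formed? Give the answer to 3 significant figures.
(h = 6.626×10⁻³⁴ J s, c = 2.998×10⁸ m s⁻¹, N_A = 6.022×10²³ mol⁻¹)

6.04×10⁻⁵ mol

Photon energy at 370 nm: hc/λ = (6.626×10⁻³⁴)(2.998×10⁸)/(370×10⁻⁹) = 5.369×10⁻¹⁹ J.
Energy delivered: (51.9 mW)(2650 s) = 137.5 J.
Photons incident: 137.5 / 5.369×10⁻¹⁹ = 2.561×10²⁰, i.e. 2.561×10²⁰/6.022×10²³ = 4.253×10⁻⁴ mol.
Product: Φ × n_abs = 0.142 × 4.253×10⁻⁴ = 6.039×10⁻⁵ mol.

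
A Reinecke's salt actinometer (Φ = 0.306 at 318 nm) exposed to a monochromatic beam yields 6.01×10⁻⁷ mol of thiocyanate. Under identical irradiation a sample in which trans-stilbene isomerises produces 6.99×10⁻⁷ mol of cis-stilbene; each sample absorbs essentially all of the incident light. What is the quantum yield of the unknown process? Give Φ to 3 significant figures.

Photons absorbed by the actinometer: 6.01×10⁻⁷ / 0.306 = 1.964×10⁻⁶ mol.
Φ(unknown) = 6.99×10⁻⁷ / 1.964×10⁻⁶ = 0.356.

Φ = 0.356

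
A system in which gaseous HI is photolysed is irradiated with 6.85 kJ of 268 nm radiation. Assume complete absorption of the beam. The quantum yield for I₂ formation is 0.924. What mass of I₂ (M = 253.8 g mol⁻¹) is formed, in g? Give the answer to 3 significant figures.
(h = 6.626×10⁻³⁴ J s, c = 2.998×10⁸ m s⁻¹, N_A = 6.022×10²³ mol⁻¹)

3.60 g

Photon energy at 268 nm: hc/λ = (6.626×10⁻³⁴)(2.998×10⁸)/(268×10⁻⁹) = 7.412×10⁻¹⁹ J.
Incident energy: 6.85 kJ = 6850 J.
Photons incident: 6850 / 7.412×10⁻¹⁹ = 9.242×10²¹, i.e. 9.242×10²¹/6.022×10²³ = 0.01535 mol.
Product: Φ × n_abs = 0.924 × 0.01535 = 0.01418 mol.
Mass: 0.01418 × 253.8 = 3.599 g = 3.60 g.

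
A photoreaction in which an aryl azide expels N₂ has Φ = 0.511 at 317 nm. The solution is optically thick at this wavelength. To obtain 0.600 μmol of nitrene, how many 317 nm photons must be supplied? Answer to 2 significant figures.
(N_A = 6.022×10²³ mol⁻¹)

Product: 0.600 μmol = 6.00×10⁻⁷ mol.
Photons that must be absorbed: 6.00×10⁻⁷ / 0.511 = 1.174×10⁻⁶ mol.
Photon count: 1.174×10⁻⁶ × 6.022×10²³ = 7.1×10¹⁷.

7.1×10¹⁷ photons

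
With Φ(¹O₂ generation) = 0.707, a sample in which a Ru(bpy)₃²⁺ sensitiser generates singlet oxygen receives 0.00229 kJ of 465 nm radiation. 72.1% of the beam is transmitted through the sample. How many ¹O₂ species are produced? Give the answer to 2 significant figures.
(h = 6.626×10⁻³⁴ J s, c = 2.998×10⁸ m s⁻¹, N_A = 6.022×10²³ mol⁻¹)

Photon energy at 465 nm: hc/λ = (6.626×10⁻³⁴)(2.998×10⁸)/(465×10⁻⁹) = 4.272×10⁻¹⁹ J.
Incident energy: 0.00229 kJ = 2.29 J.
Photons incident: 2.29 / 4.272×10⁻¹⁹ = 5.360×10¹⁸, i.e. 5.360×10¹⁸/6.022×10²³ = 8.901×10⁻⁶ mol.
Fraction absorbed: 1 − 72.1/100 = 0.2790.
Photons absorbed: 0.2790 × 8.901×10⁻⁶ = 2.483×10⁻⁶ mol.
Product: Φ × n_abs = 0.707 × 2.483×10⁻⁶ = 1.755×10⁻⁶ mol.
As a count: 1.755×10⁻⁶ × 6.022×10²³ = 1.1×10¹⁸.

1.1×10¹⁸ species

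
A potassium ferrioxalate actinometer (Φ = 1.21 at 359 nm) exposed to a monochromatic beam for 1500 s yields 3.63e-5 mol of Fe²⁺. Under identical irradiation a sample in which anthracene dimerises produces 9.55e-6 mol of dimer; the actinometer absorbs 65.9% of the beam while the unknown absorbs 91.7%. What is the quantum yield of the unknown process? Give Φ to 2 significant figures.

Photons absorbed by the actinometer: 3.63e-5 / 1.21 = 3.000e-5 mol.
Incident flux: 3.000e-5 / 0.659 = 4.552e-5 einstein.
Absorbed by unknown: 0.917 × 4.552e-5 = 4.174e-5 mol.
Φ(unknown) = 9.55e-6 / 4.174e-5 = 0.23.

Φ = 0.23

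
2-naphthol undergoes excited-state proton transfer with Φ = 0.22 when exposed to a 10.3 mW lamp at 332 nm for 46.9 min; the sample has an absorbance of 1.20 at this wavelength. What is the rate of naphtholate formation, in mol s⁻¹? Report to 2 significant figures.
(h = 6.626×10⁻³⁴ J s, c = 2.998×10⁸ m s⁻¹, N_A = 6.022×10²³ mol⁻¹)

5.9×10⁻⁹ mol s⁻¹

Photon energy at 332 nm: hc/λ = (6.626×10⁻³⁴)(2.998×10⁸)/(332×10⁻⁹) = 5.983×10⁻¹⁹ J.
Energy delivered: (10.3 mW)(2814 s) = 28.98 J.
Photons incident: 28.98 / 5.983×10⁻¹⁹ = 4.844×10¹⁹, i.e. 4.844×10¹⁹/6.022×10²³ = 8.044×10⁻⁵ mol.
Fraction absorbed: 1 − 10^(−1.20) = 0.9369.
Photons absorbed: 0.9369 × 8.044×10⁻⁵ = 7.536×10⁻⁵ mol.
Product formed: 0.22 × 7.536×10⁻⁵ = 1.658×10⁻⁵ mol.
Rate: 1.658×10⁻⁵ / 2814 s = 5.9×10⁻⁹ mol s⁻¹.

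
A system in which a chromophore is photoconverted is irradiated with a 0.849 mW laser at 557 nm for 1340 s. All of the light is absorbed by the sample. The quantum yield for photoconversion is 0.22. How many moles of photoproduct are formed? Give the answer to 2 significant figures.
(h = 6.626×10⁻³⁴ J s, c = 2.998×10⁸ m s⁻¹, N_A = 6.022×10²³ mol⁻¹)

1.2×10⁻⁶ mol

Photon energy at 557 nm: hc/λ = (6.626×10⁻³⁴)(2.998×10⁸)/(557×10⁻⁹) = 3.566×10⁻¹⁹ J.
Energy delivered: (0.849 mW)(1340 s) = 1.138 J.
Photons incident: 1.138 / 3.566×10⁻¹⁹ = 3.191×10¹⁸, i.e. 3.191×10¹⁸/6.022×10²³ = 5.299×10⁻⁶ mol.
Product: Φ × n_abs = 0.22 × 5.299×10⁻⁶ = 1.166×10⁻⁶ mol.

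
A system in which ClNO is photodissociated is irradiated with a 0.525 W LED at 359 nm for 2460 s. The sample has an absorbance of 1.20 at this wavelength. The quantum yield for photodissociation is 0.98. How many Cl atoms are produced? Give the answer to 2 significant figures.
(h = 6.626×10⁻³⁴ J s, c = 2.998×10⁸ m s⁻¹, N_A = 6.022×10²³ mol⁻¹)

Photon energy at 359 nm: hc/λ = (6.626×10⁻³⁴)(2.998×10⁸)/(359×10⁻⁹) = 5.533×10⁻¹⁹ J.
Energy delivered: (0.525 W)(2460 s) = 1292 J.
Photons incident: 1292 / 5.533×10⁻¹⁹ = 2.335×10²¹, i.e. 2.335×10²¹/6.022×10²³ = 0.003877 mol.
Fraction absorbed: 1 − 10^(−1.20) = 0.9369.
Photons absorbed: 0.9369 × 0.003877 = 0.003632 mol.
Product: Φ × n_abs = 0.98 × 0.003632 = 0.003559 mol.
As a count: 0.003559 × 6.022×10²³ = 2.1×10²¹.

2.1×10²¹ atoms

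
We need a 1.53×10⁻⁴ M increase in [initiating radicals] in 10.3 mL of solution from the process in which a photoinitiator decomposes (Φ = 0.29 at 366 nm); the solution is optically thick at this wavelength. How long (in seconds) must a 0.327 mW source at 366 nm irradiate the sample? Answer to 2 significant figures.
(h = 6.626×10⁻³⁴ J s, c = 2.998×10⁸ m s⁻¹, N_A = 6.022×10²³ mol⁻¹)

Product: (1.53×10⁻⁴ M)(0.0103 L) = 1.576×10⁻⁶ mol.
Photons that must be absorbed: 1.576×10⁻⁶ / 0.29 = 5.434×10⁻⁶ mol.
Photon energy: hc/λ = 5.428×10⁻¹⁹ J; per mole, 3.269×10⁵ J mol⁻¹.
Energy required: 5.434×10⁻⁶ × 3.269×10⁵ = 1.776 J.
Time: 1.776 J / 0.000327 W = 5400 s.

t ≈ 5400 s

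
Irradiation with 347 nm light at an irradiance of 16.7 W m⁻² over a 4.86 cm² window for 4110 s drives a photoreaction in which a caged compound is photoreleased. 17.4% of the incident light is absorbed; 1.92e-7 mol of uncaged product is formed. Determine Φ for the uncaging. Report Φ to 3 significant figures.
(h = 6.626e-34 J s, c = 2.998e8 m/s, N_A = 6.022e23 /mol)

Photon energy at 347 nm: hc/λ = (6.626e-34)(2.998e8)/(347e-9) = 5.725e-19 J.
Energy delivered: (16.7 W m⁻²)(4.86e-4 m²)(4110 s) = 33.36 J.
Photons incident: 33.36 / 5.725e-19 = 5.827e19, i.e. 5.827e19/6.022e23 = 9.676e-5 mol.
Photons absorbed: 0.174 × 9.676e-5 = 1.684e-5 mol.
Φ = 1.92e-7 mol / 1.684e-5 mol photons = 0.0114.

Φ = 0.0114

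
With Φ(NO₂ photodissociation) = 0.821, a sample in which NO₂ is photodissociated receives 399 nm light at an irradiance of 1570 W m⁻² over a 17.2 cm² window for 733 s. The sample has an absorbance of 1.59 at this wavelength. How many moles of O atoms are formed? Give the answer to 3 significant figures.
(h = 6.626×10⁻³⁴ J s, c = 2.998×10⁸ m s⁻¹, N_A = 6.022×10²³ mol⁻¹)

Photon energy at 399 nm: hc/λ = (6.626×10⁻³⁴)(2.998×10⁸)/(399×10⁻⁹) = 4.979×10⁻¹⁹ J.
Energy delivered: (1570 W m⁻²)(17.2×10⁻⁴ m²)(733 s) = 1979 J.
Photons incident: 1979 / 4.979×10⁻¹⁹ = 3.975×10²¹, i.e. 3.975×10²¹/6.022×10²³ = 0.006601 mol.
Fraction absorbed: 1 − 10^(−1.59) = 0.9743.
Photons absorbed: 0.9743 × 0.006601 = 0.006431 mol.
Product: Φ × n_abs = 0.821 × 0.006431 = 0.005280 mol.

0.00528 mol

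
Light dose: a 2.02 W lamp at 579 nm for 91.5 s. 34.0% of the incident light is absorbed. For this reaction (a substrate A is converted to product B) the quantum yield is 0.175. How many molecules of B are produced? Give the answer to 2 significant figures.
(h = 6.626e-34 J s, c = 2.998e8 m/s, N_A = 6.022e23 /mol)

3.2e19 molecules

Photon energy at 579 nm: hc/λ = (6.626e-34)(2.998e8)/(579e-9) = 3.431e-19 J.
Energy delivered: (2.02 W)(91.5 s) = 184.8 J.
Photons incident: 184.8 / 3.431e-19 = 5.386e20, i.e. 5.386e20/6.022e23 = 8.944e-4 mol.
Photons absorbed: 0.340 × 8.944e-4 = 3.041e-4 mol.
Product: Φ × n_abs = 0.175 × 3.041e-4 = 5.322e-5 mol.
As a count: 5.322e-5 × 6.022e23 = 3.2e19.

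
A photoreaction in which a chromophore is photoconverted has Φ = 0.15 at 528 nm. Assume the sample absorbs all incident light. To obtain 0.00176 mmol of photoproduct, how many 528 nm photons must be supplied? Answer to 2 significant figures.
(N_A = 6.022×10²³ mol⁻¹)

Product: 0.00176 mmol = 1.76×10⁻⁶ mol.
Photons that must be absorbed: 1.76×10⁻⁶ / 0.15 = 1.173×10⁻⁵ mol.
Photon count: 1.173×10⁻⁵ × 6.022×10²³ = 7.1×10¹⁸.

7.1×10¹⁸ photons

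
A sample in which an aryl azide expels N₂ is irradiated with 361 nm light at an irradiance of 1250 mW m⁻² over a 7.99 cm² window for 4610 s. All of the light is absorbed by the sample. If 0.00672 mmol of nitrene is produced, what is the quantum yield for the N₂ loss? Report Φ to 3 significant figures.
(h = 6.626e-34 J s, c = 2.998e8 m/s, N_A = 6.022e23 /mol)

Φ = 0.484

Product: 0.00672 mmol = 6.72e-6 mol.
Photon energy at 361 nm: hc/λ = (6.626e-34)(2.998e8)/(361e-9) = 5.503e-19 J.
Energy delivered: (1250 mW m⁻²)(7.99e-4 m²)(4610 s) = 4.604 J.
Photons incident: 4.604 / 5.503e-19 = 8.366e18, i.e. 8.366e18/6.022e23 = 1.389e-5 mol.
Φ = 6.72e-6 mol / 1.389e-5 mol photons = 0.484.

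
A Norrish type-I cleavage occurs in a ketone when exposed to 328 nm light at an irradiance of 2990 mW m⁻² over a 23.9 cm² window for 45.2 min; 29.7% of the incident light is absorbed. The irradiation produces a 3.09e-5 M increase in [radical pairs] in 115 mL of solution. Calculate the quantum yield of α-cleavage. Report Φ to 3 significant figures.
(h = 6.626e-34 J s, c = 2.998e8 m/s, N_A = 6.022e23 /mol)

Φ = 0.225

Product: (3.09e-5 M)(0.115 L) = 3.554e-6 mol.
Photon energy at 328 nm: hc/λ = (6.626e-34)(2.998e8)/(328e-9) = 6.056e-19 J.
Energy delivered: (2990 mW m⁻²)(23.9e-4 m²)(2712 s) = 19.38 J.
Photons incident: 19.38 / 6.056e-19 = 3.200e19, i.e. 3.200e19/6.022e23 = 5.314e-5 mol.
Photons absorbed: 0.297 × 5.314e-5 = 1.578e-5 mol.
Φ = 3.554e-6 mol / 1.578e-5 mol photons = 0.225.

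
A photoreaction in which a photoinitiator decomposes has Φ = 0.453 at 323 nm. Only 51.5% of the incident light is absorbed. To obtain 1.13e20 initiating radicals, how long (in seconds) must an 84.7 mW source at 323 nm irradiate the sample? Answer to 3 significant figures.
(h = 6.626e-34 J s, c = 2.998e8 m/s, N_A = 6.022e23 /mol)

t ≈ 3520 s

Product: 1.13e20 / 6.022e23 = 1.876e-4 mol.
Photons that must be absorbed: 1.876e-4 / 0.453 = 4.141e-4 mol.
Incident photons needed: 4.141e-4 / 0.515 = 8.041e-4 mol.
Photon energy: hc/λ = 6.150e-19 J; per mole, 3.704e5 J mol⁻¹.
Energy required: 8.041e-4 × 3.704e5 = 297.8 J.
Time: 297.8 J / 0.0847 W = 3520 s.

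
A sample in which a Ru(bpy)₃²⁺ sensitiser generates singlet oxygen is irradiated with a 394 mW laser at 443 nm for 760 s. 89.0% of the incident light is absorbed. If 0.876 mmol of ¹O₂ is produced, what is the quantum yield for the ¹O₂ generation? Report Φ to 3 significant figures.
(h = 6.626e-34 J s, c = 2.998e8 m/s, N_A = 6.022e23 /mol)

Product: 0.876 mmol = 8.76e-4 mol.
Photon energy at 443 nm: hc/λ = (6.626e-34)(2.998e8)/(443e-9) = 4.484e-19 J.
Energy delivered: (394 mW)(760 s) = 299.4 J.
Photons incident: 299.4 / 4.484e-19 = 6.677e20, i.e. 6.677e20/6.022e23 = 0.001109 mol.
Photons absorbed: 0.890 × 0.001109 = 9.870e-4 mol.
Φ = 8.76e-4 mol / 9.870e-4 mol photons = 0.888.

Φ = 0.888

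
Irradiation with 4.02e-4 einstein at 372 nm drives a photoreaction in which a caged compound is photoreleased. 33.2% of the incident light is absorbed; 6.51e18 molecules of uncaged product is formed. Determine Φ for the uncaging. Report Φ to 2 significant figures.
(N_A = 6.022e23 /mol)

Product: 6.51e18 / 6.022e23 = 1.081e-5 mol.
Photons absorbed: 0.332 × 4.02e-4 = 1.335e-4 mol.
Φ = 1.081e-5 mol / 1.335e-4 mol photons = 0.081.

Φ = 0.081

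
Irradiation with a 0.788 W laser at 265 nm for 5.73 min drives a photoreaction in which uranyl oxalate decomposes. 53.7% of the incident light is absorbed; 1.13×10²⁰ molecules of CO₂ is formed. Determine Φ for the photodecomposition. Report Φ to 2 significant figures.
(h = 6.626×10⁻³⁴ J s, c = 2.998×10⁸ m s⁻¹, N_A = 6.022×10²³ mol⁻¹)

Φ = 0.58

Product: 1.13×10²⁰ / 6.022×10²³ = 1.876×10⁻⁴ mol.
Photon energy at 265 nm: hc/λ = (6.626×10⁻³⁴)(2.998×10⁸)/(265×10⁻⁹) = 7.496×10⁻¹⁹ J.
Energy delivered: (0.788 W)(343.8 s) = 270.9 J.
Photons incident: 270.9 / 7.496×10⁻¹⁹ = 3.614×10²⁰, i.e. 3.614×10²⁰/6.022×10²³ = 6.001×10⁻⁴ mol.
Photons absorbed: 0.537 × 6.001×10⁻⁴ = 3.223×10⁻⁴ mol.
Φ = 1.876×10⁻⁴ mol / 3.223×10⁻⁴ mol photons = 0.58.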